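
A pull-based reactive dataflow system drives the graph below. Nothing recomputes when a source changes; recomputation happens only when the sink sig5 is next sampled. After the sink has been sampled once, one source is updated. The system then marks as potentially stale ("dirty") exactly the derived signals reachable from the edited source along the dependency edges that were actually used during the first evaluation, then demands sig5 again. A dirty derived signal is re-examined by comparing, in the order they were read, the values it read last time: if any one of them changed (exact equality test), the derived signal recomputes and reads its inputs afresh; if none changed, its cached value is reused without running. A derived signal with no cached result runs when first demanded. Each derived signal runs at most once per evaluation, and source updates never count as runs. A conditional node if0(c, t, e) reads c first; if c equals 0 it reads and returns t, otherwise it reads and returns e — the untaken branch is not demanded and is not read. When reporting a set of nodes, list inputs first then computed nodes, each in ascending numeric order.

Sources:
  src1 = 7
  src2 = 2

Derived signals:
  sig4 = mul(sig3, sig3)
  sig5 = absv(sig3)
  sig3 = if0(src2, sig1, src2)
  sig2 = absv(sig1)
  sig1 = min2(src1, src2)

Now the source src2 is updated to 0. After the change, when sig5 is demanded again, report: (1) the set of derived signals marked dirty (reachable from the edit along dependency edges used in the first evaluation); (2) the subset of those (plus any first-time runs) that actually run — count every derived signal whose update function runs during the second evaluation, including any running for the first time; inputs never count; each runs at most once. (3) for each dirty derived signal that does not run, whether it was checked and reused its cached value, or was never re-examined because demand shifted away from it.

First evaluation (everything demanded from the output):
  sig3 = if0(src2=2 -> else branch src2) = 2
  sig5 = absv(2) = 2

Propagation after the edit:
  sig1: demanded for the first time — runs, produces 0.
  sig3: runs — src2 2->0; src2 2->0; result 0.
  sig5: runs — sig3 2->0; result 0.

Key observation: a condition flipped, so demand reaches new nodes — sig1 runs for the first time.

Marked dirty: sig3, sig5.
Derived signals that run: sig1, sig3, sig5 — 3 in total.
Every dirty derived signal ran.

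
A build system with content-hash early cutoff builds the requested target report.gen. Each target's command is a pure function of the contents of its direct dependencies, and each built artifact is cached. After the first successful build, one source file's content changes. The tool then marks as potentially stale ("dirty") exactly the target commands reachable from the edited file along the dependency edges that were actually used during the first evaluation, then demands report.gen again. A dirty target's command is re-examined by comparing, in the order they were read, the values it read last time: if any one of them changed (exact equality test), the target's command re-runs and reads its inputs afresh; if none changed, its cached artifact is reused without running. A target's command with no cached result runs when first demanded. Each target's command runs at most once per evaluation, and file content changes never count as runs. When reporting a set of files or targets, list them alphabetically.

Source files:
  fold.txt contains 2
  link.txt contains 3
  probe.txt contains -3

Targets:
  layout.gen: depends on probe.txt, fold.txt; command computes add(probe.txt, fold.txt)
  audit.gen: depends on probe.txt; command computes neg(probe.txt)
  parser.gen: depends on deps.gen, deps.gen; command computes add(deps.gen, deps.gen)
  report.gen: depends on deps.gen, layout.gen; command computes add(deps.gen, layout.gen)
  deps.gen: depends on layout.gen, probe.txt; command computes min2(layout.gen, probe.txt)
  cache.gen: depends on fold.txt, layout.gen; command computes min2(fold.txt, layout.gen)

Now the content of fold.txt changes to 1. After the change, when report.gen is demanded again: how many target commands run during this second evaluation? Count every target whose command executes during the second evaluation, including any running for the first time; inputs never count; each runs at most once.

First evaluation (everything demanded from the output):
  layout.gen = add(-3, 2) = -1
  deps.gen = min2(-1, -3) = -3
  report.gen = add(-3, -1) = -4

Propagation after the edit:
  layout.gen: runs — fold.txt 2->1; result -2.
  deps.gen: runs — layout.gen -1->-2; result -3 (same value as before).
  report.gen: runs — layout.gen -1->-2; result -5.

Target commands that run: deps.gen, layout.gen, report.gen — 3 in total.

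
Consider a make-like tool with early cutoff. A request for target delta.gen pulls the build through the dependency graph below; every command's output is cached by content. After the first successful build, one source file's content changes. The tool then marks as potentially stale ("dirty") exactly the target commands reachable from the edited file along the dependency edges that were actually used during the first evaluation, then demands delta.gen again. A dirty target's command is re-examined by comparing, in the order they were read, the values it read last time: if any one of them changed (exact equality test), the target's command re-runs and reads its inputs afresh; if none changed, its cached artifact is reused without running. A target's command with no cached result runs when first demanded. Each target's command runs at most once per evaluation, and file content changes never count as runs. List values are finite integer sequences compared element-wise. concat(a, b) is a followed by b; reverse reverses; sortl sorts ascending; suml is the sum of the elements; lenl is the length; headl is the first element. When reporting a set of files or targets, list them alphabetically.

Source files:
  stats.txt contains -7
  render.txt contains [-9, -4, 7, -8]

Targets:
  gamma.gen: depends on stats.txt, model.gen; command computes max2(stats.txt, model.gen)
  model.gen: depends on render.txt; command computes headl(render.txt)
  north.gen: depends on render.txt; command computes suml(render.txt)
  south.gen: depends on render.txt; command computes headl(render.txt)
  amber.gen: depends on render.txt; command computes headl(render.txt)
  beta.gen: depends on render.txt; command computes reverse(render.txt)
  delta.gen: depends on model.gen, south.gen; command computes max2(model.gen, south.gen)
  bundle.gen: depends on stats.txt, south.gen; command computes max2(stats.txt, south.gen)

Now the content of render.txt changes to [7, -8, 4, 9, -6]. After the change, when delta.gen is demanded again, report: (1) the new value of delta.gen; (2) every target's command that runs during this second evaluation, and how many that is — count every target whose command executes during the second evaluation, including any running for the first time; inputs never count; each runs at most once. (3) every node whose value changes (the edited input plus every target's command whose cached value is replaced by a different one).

First demand of the output computes:
  model.gen = headl([-9, -4, 7, -8]) = -9
  south.gen = headl([-9, -4, 7, -8]) = -9
  delta.gen = max2(-9, -9) = -9

After the edit, cleaning proceeds:
  model.gen: a read changed (render.txt [-9, -4, 7, -8]->[7, -8, 4, 9, -6]) — executes, giving 7.
  south.gen: a read changed (render.txt [-9, -4, 7, -8]->[7, -8, 4, 9, -6]) — executes, giving 7.
  delta.gen: a read changed (model.gen -9->7; south.gen -9->7) — executes, giving 7.

Demanding delta.gen again yields 7.
3 target commands run: delta.gen, model.gen, south.gen.
The nodes whose values change: delta.gen, model.gen, render.txt, south.gen.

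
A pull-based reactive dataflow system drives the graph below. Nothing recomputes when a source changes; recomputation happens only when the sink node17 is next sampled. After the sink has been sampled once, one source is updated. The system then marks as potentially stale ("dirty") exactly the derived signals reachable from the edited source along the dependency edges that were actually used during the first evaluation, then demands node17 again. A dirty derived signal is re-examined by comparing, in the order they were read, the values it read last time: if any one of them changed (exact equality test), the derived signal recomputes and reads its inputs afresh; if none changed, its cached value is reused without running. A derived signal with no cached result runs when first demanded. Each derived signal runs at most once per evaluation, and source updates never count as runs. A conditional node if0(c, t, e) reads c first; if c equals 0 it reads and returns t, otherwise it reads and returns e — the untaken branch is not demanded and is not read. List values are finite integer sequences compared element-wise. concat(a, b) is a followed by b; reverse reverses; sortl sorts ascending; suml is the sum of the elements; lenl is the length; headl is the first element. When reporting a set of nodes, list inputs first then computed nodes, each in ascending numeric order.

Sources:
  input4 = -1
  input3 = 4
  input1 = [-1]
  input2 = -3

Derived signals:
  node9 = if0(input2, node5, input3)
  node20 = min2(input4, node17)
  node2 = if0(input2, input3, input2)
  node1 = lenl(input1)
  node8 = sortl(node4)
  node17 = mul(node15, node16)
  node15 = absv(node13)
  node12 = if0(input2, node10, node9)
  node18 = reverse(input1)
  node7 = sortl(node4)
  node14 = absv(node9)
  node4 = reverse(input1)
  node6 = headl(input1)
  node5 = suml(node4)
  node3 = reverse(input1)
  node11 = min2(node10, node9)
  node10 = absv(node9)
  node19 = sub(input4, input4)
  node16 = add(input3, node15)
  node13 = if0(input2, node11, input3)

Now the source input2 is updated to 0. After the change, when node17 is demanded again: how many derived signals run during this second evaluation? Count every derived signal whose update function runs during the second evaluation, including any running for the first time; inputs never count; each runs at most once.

Derived signals that run: node4, node5, node9, node10, node11, node13, node15, node16, node17 — 9 in total.
Key observation: a condition flipped, so demand reaches new nodes — node4, node5, node9, node10, node11 run for the first time.

First evaluation (everything demanded from the output):
  node13 = if0(input2=-3 -> else branch input3) = 4
  node15 = absv(4) = 4
  node16 = add(4, 4) = 8
  node17 = mul(4, 8) = 32

Propagation after the edit:
  node4: demanded for the first time — runs, produces [-1].
  node5: demanded for the first time — runs, produces -1.
  node9: demanded for the first time — runs, produces -1.
  node10: demanded for the first time — runs, produces 1.
  node11: demanded for the first time — runs, produces -1.
  node13: runs — input2 -3->0; result -1.
  node15: runs — node13 4->-1; result 1.
  node16: runs — node15 4->1; result 5.
  node17: runs — node15 4->1; node16 8->5; result 5.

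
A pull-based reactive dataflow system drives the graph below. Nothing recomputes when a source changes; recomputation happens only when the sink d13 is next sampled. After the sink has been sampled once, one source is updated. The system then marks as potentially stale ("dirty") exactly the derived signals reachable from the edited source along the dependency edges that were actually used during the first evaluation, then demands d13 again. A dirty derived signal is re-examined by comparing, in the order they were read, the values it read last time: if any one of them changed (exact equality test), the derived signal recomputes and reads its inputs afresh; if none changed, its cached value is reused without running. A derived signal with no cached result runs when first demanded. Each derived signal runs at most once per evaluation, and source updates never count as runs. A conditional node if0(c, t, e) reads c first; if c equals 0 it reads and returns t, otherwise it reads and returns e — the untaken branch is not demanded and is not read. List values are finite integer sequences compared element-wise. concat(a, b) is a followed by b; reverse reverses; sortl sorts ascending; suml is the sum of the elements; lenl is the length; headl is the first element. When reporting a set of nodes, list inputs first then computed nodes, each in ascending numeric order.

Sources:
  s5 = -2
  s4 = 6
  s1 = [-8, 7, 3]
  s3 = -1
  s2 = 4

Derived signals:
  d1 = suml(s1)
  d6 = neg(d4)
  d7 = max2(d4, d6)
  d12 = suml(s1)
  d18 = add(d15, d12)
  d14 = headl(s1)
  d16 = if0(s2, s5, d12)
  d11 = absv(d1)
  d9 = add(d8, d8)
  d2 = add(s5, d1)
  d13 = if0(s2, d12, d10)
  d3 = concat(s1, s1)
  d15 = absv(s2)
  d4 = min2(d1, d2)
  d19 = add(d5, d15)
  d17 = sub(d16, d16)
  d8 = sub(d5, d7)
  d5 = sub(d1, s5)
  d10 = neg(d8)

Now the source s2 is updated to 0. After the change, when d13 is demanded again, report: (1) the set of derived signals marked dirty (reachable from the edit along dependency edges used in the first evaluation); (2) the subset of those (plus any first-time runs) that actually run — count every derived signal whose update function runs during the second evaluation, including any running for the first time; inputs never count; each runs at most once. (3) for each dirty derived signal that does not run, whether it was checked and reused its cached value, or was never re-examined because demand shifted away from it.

Marked dirty: d13.
Derived signals that run: d12, d13 — 2 in total.
Every dirty derived signal ran.
Key observation: a condition flipped, so demand reaches new nodes — d12 runs for the first time.

First evaluation (everything demanded from the output):
  d1 = suml([-8, 7, 3]) = 2
  d2 = add(-2, 2) = 0
  d4 = min2(2, 0) = 0
  d5 = sub(2, -2) = 4
  d6 = neg(0) = 0
  d7 = max2(0, 0) = 0
  d8 = sub(4, 0) = 4
  d10 = neg(4) = -4
  d13 = if0(s2=4 -> else branch d10) = -4

Propagation after the edit:
  d12: demanded for the first time — runs, produces 2.
  d13: runs — s2 4->0; result 2.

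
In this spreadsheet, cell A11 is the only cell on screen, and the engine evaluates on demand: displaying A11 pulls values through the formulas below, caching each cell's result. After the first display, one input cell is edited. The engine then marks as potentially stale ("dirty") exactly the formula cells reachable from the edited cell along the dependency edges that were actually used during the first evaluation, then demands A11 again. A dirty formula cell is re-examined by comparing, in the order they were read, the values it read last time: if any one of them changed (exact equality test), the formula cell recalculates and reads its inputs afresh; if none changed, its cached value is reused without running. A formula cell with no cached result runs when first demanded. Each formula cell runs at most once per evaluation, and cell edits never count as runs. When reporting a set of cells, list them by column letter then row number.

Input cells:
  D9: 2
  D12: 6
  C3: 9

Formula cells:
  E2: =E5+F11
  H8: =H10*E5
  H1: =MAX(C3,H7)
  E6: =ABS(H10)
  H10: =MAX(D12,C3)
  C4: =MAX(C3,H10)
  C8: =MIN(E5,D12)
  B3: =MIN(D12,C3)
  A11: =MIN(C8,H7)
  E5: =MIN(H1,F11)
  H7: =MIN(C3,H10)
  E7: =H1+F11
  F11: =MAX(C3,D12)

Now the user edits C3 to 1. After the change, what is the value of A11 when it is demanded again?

Initial pass — values computed on the first demand:
  F11 = MAX(9, 6) = 9
  H10 = MAX(6, 9) = 9
  H7 = MIN(9, 9) = 9
  H1 = MAX(9, 9) = 9
  E5 = MIN(9, 9) = 9
  C8 = MIN(9, 6) = 6
  A11 = MIN(6, 9) = 6

Second demand — change propagation:
  F11: re-runs because C3 9->1; new result 6.
  H10: re-runs because C3 9->1; new result 6.
  H7: re-runs because C3 9->1; H10 9->6; new result 1.
  H1: re-runs because C3 9->1; H7 9->1; new result 1.
  E5: re-runs because H1 9->1; F11 9->6; new result 1.
  C8: re-runs because E5 9->1; new result 1.
  A11: re-runs because C8 6->1; H7 9->1; new result 1.

A11 now evaluates to 1.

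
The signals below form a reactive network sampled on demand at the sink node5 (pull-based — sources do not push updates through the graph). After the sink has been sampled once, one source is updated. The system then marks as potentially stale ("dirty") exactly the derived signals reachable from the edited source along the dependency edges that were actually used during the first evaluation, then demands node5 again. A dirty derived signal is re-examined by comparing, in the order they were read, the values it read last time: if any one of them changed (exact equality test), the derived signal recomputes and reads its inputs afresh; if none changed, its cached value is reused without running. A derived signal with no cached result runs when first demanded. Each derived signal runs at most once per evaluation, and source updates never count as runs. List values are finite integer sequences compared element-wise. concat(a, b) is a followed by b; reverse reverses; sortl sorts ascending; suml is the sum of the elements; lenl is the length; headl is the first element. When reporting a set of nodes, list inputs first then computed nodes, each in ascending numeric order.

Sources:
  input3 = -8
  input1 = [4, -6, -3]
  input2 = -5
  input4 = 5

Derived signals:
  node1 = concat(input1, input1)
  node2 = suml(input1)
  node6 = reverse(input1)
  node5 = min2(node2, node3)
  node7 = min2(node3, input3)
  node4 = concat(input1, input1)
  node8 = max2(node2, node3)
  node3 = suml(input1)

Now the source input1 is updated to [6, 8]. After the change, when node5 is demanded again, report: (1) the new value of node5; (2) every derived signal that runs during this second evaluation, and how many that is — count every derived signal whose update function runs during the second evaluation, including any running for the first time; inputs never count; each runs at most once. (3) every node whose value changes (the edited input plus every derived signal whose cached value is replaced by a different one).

Initial pass — values computed on the first demand:
  node2 = suml([4, -6, -3]) = -5
  node3 = suml([4, -6, -3]) = -5
  node5 = min2(-5, -5) = -5

Second demand — change propagation:
  node2: re-runs because input1 [4, -6, -3]->[6, 8]; new result 14.
  node3: re-runs because input1 [4, -6, -3]->[6, 8]; new result 14.
  node5: re-runs because node2 -5->14; node3 -5->14; new result 14.

node5 now evaluates to 14.
Run set: node2, node3, node5 (3 run).
Changed values: input1, node2, node3, node5.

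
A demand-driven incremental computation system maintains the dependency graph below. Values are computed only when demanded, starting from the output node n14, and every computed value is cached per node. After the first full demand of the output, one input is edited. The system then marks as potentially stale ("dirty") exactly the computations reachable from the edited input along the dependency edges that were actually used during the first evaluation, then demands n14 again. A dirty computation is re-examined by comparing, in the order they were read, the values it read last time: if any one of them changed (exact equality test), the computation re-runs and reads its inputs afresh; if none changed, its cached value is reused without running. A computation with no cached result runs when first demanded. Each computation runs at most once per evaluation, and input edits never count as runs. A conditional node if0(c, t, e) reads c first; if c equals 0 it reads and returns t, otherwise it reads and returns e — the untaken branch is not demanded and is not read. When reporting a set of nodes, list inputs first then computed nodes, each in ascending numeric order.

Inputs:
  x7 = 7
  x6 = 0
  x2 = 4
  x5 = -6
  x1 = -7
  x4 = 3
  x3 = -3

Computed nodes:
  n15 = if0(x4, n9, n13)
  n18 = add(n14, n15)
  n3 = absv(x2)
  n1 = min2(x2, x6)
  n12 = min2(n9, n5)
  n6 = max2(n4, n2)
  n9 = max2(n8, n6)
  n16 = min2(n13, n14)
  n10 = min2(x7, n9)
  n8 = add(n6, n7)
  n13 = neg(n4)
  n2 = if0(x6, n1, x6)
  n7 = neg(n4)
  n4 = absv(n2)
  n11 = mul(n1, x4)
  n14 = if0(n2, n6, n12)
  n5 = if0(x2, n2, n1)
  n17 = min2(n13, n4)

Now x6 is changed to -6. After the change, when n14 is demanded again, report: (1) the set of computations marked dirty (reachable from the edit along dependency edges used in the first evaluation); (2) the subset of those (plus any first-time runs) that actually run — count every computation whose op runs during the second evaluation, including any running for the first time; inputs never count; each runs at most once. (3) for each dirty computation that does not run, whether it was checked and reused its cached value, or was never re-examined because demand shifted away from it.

Marked dirty: n1, n2, n4, n6, n14.
Computations that run: n1, n2, n4, n5, n6, n7, n8, n9, n12, n14 — 10 in total.
Every dirty computation ran.
Key observation: a condition flipped, so demand reaches new nodes — n5, n7, n8, n9, n12 run for the first time.

First evaluation (everything demanded from the output):
  n1 = min2(4, 0) = 0
  n2 = if0(x6=0 -> then branch n1) = 0
  n4 = absv(0) = 0
  n6 = max2(0, 0) = 0
  n14 = if0(n2=0 -> then branch n6) = 0

Propagation after the edit:
  n1: runs — x6 0->-6; result -6.
  n2: runs — x6 0->-6; n1 0->-6; result -6.
  n4: runs — n2 0->-6; result 6.
  n5: demanded for the first time — runs, produces -6.
  n6: runs — n4 0->6; n2 0->-6; result 6.
  n7: demanded for the first time — runs, produces -6.
  n8: demanded for the first time — runs, produces 0.
  n9: demanded for the first time — runs, produces 6.
  n12: demanded for the first time — runs, produces -6.
  n14: runs — n2 0->-6; n6 0->6; result -6.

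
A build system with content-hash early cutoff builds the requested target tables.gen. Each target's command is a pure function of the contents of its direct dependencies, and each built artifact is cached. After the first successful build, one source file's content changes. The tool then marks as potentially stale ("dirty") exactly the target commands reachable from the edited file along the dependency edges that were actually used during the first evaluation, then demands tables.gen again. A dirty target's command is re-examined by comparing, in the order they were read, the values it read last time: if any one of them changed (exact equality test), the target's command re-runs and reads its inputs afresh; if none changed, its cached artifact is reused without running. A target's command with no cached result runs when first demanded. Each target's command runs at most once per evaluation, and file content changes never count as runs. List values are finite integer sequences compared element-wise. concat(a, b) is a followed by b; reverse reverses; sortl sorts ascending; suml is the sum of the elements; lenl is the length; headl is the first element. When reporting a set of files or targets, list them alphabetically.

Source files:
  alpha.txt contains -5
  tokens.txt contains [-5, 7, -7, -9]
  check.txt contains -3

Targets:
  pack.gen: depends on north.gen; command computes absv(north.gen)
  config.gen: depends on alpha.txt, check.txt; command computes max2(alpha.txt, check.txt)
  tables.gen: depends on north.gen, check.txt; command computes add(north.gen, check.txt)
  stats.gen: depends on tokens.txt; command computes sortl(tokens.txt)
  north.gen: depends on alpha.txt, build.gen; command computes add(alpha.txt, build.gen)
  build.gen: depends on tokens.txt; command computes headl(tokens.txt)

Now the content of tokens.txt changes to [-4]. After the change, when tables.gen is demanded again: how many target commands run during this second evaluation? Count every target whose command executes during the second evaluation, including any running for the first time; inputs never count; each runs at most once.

First evaluation (everything demanded from the output):
  build.gen = headl([-5, 7, -7, -9]) = -5
  north.gen = add(-5, -5) = -10
  tables.gen = add(-10, -3) = -13

Propagation after the edit:
  build.gen: runs — tokens.txt [-5, 7, -7, -9]->[-4]; result -4.
  north.gen: runs — build.gen -5->-4; result -9.
  tables.gen: runs — north.gen -10->-9; result -12.

Target commands that run: build.gen, north.gen, tables.gen — 3 in total.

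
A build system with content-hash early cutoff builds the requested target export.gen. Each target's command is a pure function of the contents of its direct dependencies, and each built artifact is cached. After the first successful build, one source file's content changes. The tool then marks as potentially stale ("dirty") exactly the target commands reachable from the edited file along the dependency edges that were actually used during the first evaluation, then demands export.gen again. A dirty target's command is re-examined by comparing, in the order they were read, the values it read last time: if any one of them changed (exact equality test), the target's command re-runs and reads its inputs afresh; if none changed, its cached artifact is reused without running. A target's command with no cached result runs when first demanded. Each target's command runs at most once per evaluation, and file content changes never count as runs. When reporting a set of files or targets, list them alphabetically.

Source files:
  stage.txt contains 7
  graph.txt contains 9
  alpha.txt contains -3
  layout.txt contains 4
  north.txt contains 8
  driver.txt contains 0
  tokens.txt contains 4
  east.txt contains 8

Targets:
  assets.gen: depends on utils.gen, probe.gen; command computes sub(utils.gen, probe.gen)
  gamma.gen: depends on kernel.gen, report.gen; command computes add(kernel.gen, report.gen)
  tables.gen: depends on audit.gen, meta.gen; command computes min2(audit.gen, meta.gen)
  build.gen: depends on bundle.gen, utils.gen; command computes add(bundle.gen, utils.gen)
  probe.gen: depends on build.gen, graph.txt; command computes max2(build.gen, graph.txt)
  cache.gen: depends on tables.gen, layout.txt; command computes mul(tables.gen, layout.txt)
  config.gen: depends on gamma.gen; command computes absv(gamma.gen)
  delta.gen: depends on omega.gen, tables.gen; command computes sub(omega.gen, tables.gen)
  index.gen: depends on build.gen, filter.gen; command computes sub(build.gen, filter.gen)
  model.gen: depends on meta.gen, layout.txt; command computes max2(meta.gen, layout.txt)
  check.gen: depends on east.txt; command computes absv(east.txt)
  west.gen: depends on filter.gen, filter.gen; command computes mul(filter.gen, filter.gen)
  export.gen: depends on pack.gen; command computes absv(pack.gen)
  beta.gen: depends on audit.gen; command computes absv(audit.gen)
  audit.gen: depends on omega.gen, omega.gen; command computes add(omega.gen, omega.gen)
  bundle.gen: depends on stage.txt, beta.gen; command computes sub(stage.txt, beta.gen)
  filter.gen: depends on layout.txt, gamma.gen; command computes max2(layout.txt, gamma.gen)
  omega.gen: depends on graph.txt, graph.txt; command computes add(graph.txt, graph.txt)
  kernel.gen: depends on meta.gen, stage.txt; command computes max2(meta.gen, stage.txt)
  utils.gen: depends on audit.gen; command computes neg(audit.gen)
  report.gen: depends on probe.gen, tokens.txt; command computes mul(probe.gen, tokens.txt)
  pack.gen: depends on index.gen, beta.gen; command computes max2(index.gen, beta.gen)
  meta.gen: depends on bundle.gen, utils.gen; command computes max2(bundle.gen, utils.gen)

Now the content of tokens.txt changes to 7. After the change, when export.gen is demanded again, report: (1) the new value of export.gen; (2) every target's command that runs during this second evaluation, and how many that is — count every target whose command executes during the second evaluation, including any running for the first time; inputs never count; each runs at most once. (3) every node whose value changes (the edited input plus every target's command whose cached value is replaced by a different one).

First evaluation (everything demanded from the output):
  omega.gen = add(9, 9) = 18
  audit.gen = add(18, 18) = 36
  beta.gen = absv(36) = 36
  bundle.gen = sub(7, 36) = -29
  utils.gen = neg(36) = -36
  build.gen = add(-29, -36) = -65
  meta.gen = max2(-29, -36) = -29
  kernel.gen = max2(-29, 7) = 7
  probe.gen = max2(-65, 9) = 9
  report.gen = mul(9, 4) = 36
  gamma.gen = add(7, 36) = 43
  filter.gen = max2(4, 43) = 43
  index.gen = sub(-65, 43) = -108
  pack.gen = max2(-108, 36) = 36
  export.gen = absv(36) = 36

Propagation after the edit:
  report.gen: runs — tokens.txt 4->7; result 63.
  gamma.gen: runs — report.gen 36->63; result 70.
  filter.gen: runs — gamma.gen 43->70; result 70.
  index.gen: runs — filter.gen 43->70; result -135.
  pack.gen: runs — index.gen -108->-135; result 36 (same value as before).
  export.gen: checked — values it read are unchanged (pack.gen unchanged); reused cached 36 without running.

Key observation: the change is absorbed at pack.gen — it re-runs but produces the same value, and the output's value is unchanged.

New value of export.gen: 36.
Target commands that run: filter.gen, gamma.gen, index.gen, pack.gen, report.gen — 5 in total.
Values that change: filter.gen, gamma.gen, index.gen, report.gen, tokens.txt.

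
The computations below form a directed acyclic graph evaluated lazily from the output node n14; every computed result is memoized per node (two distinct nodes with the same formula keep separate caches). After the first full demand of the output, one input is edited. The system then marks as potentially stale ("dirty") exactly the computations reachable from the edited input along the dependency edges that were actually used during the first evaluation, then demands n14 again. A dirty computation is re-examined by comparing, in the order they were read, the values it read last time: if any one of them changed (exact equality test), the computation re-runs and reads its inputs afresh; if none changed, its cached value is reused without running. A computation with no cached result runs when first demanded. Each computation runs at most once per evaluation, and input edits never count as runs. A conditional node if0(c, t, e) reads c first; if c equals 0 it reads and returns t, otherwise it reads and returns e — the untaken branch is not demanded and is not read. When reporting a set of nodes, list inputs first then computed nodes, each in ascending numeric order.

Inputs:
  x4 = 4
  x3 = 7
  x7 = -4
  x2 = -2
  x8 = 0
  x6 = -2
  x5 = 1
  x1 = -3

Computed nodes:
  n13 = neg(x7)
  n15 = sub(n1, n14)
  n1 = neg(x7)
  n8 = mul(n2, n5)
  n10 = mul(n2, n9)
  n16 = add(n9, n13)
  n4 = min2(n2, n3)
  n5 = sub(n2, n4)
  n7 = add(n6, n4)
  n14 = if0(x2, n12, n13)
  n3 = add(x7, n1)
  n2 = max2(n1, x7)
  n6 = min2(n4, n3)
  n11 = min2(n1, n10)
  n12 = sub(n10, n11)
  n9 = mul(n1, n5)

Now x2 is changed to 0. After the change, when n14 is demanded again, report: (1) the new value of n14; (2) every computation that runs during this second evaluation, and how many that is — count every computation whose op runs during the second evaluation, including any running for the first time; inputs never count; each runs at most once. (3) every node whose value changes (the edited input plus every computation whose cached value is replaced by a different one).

Demanding n14 again yields 60.
10 computations run: n1, n2, n3, n4, n5, n9, n10, n11, n12, n14.
The nodes whose values change: x2, n14.
Note the branch switch — n1, n2, n3, n4, n5, n9, n10, n11, n12 had no cache and run now for the first time.

First demand of the output computes:
  n13 = neg(-4) = 4
  n14 = if0(x2=-2 -> else branch n13) = 4

After the edit, cleaning proceeds:
  n1: had never run; runs now, result 4.
  n2: had never run; runs now, result 4.
  n3: had never run; runs now, result 0.
  n4: had never run; runs now, result 0.
  n5: had never run; runs now, result 4.
  n9: had never run; runs now, result 16.
  n10: had never run; runs now, result 64.
  n11: had never run; runs now, result 4.
  n12: had never run; runs now, result 60.
  n14: a read changed (x2 -2->0) — executes, giving 60.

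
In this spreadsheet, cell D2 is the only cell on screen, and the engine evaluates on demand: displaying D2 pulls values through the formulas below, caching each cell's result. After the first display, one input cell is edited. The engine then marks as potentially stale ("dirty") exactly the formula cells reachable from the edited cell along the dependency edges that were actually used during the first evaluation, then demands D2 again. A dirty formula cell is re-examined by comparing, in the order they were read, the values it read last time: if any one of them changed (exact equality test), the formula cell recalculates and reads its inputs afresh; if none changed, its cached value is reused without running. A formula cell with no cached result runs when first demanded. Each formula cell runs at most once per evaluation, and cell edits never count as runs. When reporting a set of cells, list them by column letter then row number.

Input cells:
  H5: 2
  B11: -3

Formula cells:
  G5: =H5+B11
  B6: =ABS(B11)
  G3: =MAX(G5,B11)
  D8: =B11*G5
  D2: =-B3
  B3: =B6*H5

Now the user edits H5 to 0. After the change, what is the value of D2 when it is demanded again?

Initial pass — values computed on the first demand:
  B6 = ABS(-3) = 3
  B3 = 3 * 2 = 6
  D2 = -(6) = -6

Second demand — change propagation:
  B3: re-runs because H5 2->0; new result 0.
  D2: re-runs because B3 6->0; new result 0.

D2 now evaluates to 0.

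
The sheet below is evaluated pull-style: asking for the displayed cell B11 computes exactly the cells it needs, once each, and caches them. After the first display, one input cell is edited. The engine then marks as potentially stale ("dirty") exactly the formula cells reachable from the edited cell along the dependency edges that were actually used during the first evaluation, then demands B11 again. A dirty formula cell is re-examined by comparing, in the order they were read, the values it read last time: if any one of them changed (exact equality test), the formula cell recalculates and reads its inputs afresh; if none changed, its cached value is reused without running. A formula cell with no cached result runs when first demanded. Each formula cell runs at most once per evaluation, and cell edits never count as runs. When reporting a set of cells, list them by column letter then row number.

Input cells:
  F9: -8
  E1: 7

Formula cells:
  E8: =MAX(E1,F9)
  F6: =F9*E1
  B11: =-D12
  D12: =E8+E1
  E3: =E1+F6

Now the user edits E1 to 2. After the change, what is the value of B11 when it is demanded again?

Demanding B11 again yields -4.

First demand of the output computes:
  E8 = MAX(7, -8) = 7
  D12 = 7 + 7 = 14
  B11 = -(14) = -14

After the edit, cleaning proceeds:
  E8: a read changed (E1 7->2) — executes, giving 2.
  D12: a read changed (E8 7->2; E1 7->2) — executes, giving 4.
  B11: a read changed (D12 14->4) — executes, giving -4.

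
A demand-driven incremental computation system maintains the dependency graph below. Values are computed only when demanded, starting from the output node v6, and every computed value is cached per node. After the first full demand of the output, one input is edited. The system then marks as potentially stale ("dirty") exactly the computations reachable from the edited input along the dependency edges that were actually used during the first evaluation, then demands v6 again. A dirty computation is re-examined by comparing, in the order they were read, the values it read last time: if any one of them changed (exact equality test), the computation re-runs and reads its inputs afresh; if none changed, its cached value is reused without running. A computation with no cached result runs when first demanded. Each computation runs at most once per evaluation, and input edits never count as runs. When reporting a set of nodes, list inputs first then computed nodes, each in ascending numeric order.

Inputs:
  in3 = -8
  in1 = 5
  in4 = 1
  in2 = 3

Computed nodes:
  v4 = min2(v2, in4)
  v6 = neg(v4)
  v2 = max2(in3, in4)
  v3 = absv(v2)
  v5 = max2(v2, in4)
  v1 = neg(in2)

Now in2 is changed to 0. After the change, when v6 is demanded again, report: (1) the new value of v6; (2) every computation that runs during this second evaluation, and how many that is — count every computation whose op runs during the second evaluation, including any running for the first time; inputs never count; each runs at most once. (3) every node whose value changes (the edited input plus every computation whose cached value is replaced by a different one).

New value of v6: -1.
Computations that run: none — 0 in total.
Values that change: in2.
Key observation: in2 is never demanded by the output, so the edit triggers no recomputation at all.

First evaluation (everything demanded from the output):
  v2 = max2(-8, 1) = 1
  v4 = min2(1, 1) = 1
  v6 = neg(1) = -1

Propagation after the edit:
  in2 feeds no computation that the output demands — nothing is marked dirty and nothing runs.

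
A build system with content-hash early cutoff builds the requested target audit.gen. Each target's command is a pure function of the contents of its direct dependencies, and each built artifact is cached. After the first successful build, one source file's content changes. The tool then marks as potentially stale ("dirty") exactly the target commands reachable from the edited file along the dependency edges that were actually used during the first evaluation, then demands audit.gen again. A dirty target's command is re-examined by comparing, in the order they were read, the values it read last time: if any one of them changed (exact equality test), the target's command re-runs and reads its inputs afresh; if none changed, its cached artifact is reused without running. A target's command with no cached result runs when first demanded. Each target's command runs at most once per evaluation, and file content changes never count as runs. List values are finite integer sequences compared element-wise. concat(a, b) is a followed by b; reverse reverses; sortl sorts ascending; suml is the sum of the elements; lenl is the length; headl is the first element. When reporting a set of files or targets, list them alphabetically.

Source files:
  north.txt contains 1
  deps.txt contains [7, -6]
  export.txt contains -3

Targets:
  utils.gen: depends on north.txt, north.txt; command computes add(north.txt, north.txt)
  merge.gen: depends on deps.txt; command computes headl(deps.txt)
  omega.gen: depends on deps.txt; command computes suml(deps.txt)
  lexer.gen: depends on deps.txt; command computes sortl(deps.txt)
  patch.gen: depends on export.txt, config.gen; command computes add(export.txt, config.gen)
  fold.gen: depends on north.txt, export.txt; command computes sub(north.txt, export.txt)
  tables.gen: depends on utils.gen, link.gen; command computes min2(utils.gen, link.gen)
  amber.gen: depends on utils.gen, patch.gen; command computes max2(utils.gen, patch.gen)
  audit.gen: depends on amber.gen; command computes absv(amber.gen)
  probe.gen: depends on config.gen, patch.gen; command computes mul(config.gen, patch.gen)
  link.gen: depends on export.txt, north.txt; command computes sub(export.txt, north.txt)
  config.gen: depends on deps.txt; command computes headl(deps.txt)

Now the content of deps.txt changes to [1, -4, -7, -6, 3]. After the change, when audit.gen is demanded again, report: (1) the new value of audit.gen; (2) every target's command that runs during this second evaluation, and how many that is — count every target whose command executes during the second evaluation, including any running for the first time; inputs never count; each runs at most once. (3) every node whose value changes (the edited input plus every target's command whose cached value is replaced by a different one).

New value of audit.gen: 2.
Target commands that run: amber.gen, audit.gen, config.gen, patch.gen — 4 in total.
Values that change: amber.gen, audit.gen, config.gen, deps.txt, patch.gen.

First evaluation (everything demanded from the output):
  config.gen = headl([7, -6]) = 7
  patch.gen = add(-3, 7) = 4
  utils.gen = add(1, 1) = 2
  amber.gen = max2(2, 4) = 4
  audit.gen = absv(4) = 4

Propagation after the edit:
  config.gen: runs — deps.txt [7, -6]->[1, -4, -7, -6, 3]; result 1.
  patch.gen: runs — config.gen 7->1; result -2.
  amber.gen: runs — patch.gen 4->-2; result 2.
  audit.gen: runs — amber.gen 4->2; result 2.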